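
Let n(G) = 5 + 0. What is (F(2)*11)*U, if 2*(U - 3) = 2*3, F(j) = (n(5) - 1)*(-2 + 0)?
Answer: -528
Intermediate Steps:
n(G) = 5
F(j) = -8 (F(j) = (5 - 1)*(-2 + 0) = 4*(-2) = -8)
U = 6 (U = 3 + (2*3)/2 = 3 + (½)*6 = 3 + 3 = 6)
(F(2)*11)*U = -8*11*6 = -88*6 = -528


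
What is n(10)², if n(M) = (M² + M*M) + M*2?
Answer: 48400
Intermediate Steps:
n(M) = 2*M + 2*M² (n(M) = (M² + M²) + 2*M = 2*M² + 2*M = 2*M + 2*M²)
n(10)² = (2*10*(1 + 10))² = (2*10*11)² = 220² = 48400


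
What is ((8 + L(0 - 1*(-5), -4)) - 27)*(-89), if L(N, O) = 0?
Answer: 1691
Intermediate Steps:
((8 + L(0 - 1*(-5), -4)) - 27)*(-89) = ((8 + 0) - 27)*(-89) = (8 - 27)*(-89) = -19*(-89) = 1691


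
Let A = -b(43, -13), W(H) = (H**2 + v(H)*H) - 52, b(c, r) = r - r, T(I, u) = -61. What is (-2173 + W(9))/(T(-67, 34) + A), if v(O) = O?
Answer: 2063/61 ≈ 33.820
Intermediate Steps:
b(c, r) = 0
W(H) = -52 + 2*H**2 (W(H) = (H**2 + H*H) - 52 = (H**2 + H**2) - 52 = 2*H**2 - 52 = -52 + 2*H**2)
A = 0 (A = -1*0 = 0)
(-2173 + W(9))/(T(-67, 34) + A) = (-2173 + (-52 + 2*9**2))/(-61 + 0) = (-2173 + (-52 + 2*81))/(-61) = (-2173 + (-52 + 162))*(-1/61) = (-2173 + 110)*(-1/61) = -2063*(-1/61) = 2063/61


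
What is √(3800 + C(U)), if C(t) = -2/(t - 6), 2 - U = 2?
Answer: √34203/3 ≈ 61.647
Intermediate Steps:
U = 0 (U = 2 - 1*2 = 2 - 2 = 0)
C(t) = -2/(-6 + t)
√(3800 + C(U)) = √(3800 - 2/(-6 + 0)) = √(3800 - 2/(-6)) = √(3800 - 2*(-⅙)) = √(3800 + ⅓) = √(11401/3) = √34203/3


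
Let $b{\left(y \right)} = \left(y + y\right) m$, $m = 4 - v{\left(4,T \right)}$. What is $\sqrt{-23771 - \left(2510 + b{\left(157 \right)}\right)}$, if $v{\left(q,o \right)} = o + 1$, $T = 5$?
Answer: $i \sqrt{25653} \approx 160.17 i$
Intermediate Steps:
$v{\left(q,o \right)} = 1 + o$
$m = -2$ ($m = 4 - \left(1 + 5\right) = 4 - 6 = -2$)
$b{\left(y \right)} = - 4 y$ ($b{\left(y \right)} = \left(y + y\right) \left(-2\right) = 2 y \left(-2\right) = - 4 y$)
$\sqrt{-23771 - \left(2510 + b{\left(157 \right)}\right)} = \sqrt{-23771 - \left(2510 - 628\right)} = \sqrt{-23771 + \left(\left(-9639 + 7129\right) - -628\right)} = \sqrt{-23771 + \left(-2510 + 628\right)} = \sqrt{-23771 - 1882} = \sqrt{-25653} = i \sqrt{25653}$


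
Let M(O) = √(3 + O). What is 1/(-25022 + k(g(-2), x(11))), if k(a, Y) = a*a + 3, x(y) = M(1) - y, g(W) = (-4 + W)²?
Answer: -1/23723 ≈ -4.2153e-5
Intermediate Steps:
x(y) = 2 - y (x(y) = √(3 + 1) - y = √4 - y = 2 - y)
k(a, Y) = 3 + a² (k(a, Y) = a² + 3 = 3 + a²)
1/(-25022 + k(g(-2), x(11))) = 1/(-25022 + (3 + ((-4 - 2)²)²)) = 1/(-25022 + (3 + ((-6)²)²)) = 1/(-25022 + (3 + 36²)) = 1/(-25022 + (3 + 1296)) = 1/(-25022 + 1299) = 1/(-23723) = -1/23723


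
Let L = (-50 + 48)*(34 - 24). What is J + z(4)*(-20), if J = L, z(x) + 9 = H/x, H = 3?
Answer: 145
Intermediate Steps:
z(x) = -9 + 3/x
L = -20 (L = -2*10 = -20)
J = -20
J + z(4)*(-20) = -20 + (-9 + 3/4)*(-20) = -20 + (-9 + 3*(¼))*(-20) = -20 + (-9 + ¾)*(-20) = -20 - 33/4*(-20) = -20 + 165 = 145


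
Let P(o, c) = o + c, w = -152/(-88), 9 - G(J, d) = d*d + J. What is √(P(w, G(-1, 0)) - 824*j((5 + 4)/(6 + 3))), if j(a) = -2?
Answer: √200827/11 ≈ 40.740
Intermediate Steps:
G(J, d) = 9 - J - d² (G(J, d) = 9 - (d*d + J) = 9 - (d² + J) = 9 - (J + d²) = 9 + (-J - d²) = 9 - J - d²)
w = 19/11 (w = -152*(-1/88) = 19/11 ≈ 1.7273)
P(o, c) = c + o
√(P(w, G(-1, 0)) - 824*j((5 + 4)/(6 + 3))) = √(((9 - 1*(-1) - 1*0²) + 19/11) - 824*(-2)) = √(((9 + 1 - 1*0) + 19/11) + 1648) = √(((9 + 1 + 0) + 19/11) + 1648) = √((10 + 19/11) + 1648) = √(129/11 + 1648) = √(18257/11) = √200827/11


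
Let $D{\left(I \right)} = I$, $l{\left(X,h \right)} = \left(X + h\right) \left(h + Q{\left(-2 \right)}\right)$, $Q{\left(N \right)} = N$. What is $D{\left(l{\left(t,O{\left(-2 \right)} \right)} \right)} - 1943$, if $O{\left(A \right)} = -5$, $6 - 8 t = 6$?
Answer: $-1908$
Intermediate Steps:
$t = 0$ ($t = \frac{3}{4} - \frac{3}{4} = 0$)
$l{\left(X,h \right)} = \left(-2 + h\right) \left(X + h\right)$ ($l{\left(X,h \right)} = \left(X + h\right) \left(h - 2\right) = \left(X + h\right) \left(-2 + h\right) = \left(-2 + h\right) \left(X + h\right)$)
$D{\left(l{\left(t,O{\left(-2 \right)} \right)} \right)} - 1943 = \left(\left(-5\right)^{2} - 0 - -10 + 0 \left(-5\right)\right) - 1943 = \left(25 + 0 + 10 + 0\right) - 1943 = 35 - 1943 = -1908$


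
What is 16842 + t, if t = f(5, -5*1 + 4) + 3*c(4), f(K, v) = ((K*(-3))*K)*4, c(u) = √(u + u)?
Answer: 16542 + 6*√2 ≈ 16551.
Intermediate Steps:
c(u) = √2*√u (c(u) = √(2*u) = √2*√u)
f(K, v) = -12*K² (f(K, v) = ((-3*K)*K)*4 = -3*K²*4 = -12*K²)
t = -300 + 6*√2 (t = -12*5² + 3*(√2*√4) = -12*25 + 3*(√2*2) = -300 + 3*(2*√2) = -300 + 6*√2 ≈ -291.51)
16842 + t = 16842 + (-300 + 6*√2) = 16542 + 6*√2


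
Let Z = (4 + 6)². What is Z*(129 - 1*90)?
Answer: 3900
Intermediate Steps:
Z = 100 (Z = 10² = 100)
Z*(129 - 1*90) = 100*(129 - 1*90) = 100*(129 - 90) = 100*39 = 3900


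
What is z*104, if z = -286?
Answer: -29744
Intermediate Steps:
z*104 = -286*104 = -29744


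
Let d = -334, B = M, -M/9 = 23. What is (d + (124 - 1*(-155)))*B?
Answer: 11385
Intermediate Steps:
M = -207 (M = -9*23 = -207)
B = -207
(d + (124 - 1*(-155)))*B = (-334 + (124 - 1*(-155)))*(-207) = (-334 + (124 + 155))*(-207) = (-334 + 279)*(-207) = -55*(-207) = 11385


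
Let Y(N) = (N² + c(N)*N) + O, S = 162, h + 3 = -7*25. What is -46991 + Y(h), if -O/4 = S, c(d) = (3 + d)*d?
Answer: -5560655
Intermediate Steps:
h = -178 (h = -3 - 7*25 = -3 - 175 = -178)
c(d) = d*(3 + d)
O = -648 (O = -4*162 = -648)
Y(N) = -648 + N² + N²*(3 + N) (Y(N) = (N² + (N*(3 + N))*N) - 648 = (N² + N²*(3 + N)) - 648 = -648 + N² + N²*(3 + N))
-46991 + Y(h) = -46991 + (-648 + (-178)³ + 4*(-178)²) = -46991 + (-648 - 5639752 + 4*31684) = -46991 + (-648 - 5639752 + 126736) = -46991 - 5513664 = -5560655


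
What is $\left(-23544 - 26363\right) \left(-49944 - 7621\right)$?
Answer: $2872896455$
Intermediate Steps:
$\left(-23544 - 26363\right) \left(-49944 - 7621\right) = \left(-23544 - 26363\right) \left(-57565\right) = \left(-49907\right) \left(-57565\right) = 2872896455$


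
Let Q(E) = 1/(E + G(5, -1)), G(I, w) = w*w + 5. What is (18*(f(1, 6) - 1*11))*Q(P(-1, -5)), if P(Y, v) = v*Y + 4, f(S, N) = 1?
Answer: -12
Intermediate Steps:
P(Y, v) = 4 + Y*v (P(Y, v) = Y*v + 4 = 4 + Y*v)
G(I, w) = 5 + w**2 (G(I, w) = w**2 + 5 = 5 + w**2)
Q(E) = 1/(6 + E) (Q(E) = 1/(E + (5 + (-1)**2)) = 1/(E + (5 + 1)) = 1/(E + 6) = 1/(6 + E))
(18*(f(1, 6) - 1*11))*Q(P(-1, -5)) = (18*(1 - 1*11))/(6 + (4 - 1*(-5))) = (18*(1 - 11))/(6 + (4 + 5)) = (18*(-10))/(6 + 9) = -180/15 = -180*1/15 = -12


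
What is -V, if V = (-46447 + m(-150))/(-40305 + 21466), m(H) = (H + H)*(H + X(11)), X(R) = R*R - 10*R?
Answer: -4747/18839 ≈ -0.25198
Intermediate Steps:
X(R) = R² - 10*R
m(H) = 2*H*(11 + H) (m(H) = (H + H)*(H + 11*(-10 + 11)) = (2*H)*(H + 11*1) = (2*H)*(H + 11) = (2*H)*(11 + H) = 2*H*(11 + H))
V = 4747/18839 (V = (-46447 + 2*(-150)*(11 - 150))/(-40305 + 21466) = (-46447 + 2*(-150)*(-139))/(-18839) = (-46447 + 41700)*(-1/18839) = -4747*(-1/18839) = 4747/18839 ≈ 0.25198)
-V = -1*4747/18839 = -4747/18839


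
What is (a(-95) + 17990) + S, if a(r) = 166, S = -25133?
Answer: -6977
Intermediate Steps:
(a(-95) + 17990) + S = (166 + 17990) - 25133 = 18156 - 25133 = -6977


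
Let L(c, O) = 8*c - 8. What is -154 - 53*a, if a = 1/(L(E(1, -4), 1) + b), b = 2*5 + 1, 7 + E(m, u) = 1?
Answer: -6877/45 ≈ -152.82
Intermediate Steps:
E(m, u) = -6 (E(m, u) = -7 + 1 = -6)
L(c, O) = -8 + 8*c
b = 11 (b = 10 + 1 = 11)
a = -1/45 (a = 1/((-8 + 8*(-6)) + 11) = 1/((-8 - 48) + 11) = 1/(-56 + 11) = 1/(-45) = -1/45 ≈ -0.022222)
-154 - 53*a = -154 - 53*(-1/45) = -154 + 53/45 = -6877/45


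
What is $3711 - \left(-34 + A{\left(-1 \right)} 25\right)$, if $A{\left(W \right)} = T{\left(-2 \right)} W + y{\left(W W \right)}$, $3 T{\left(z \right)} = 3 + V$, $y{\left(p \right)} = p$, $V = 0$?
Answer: $3745$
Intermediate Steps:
$T{\left(z \right)} = 1$ ($T{\left(z \right)} = \frac{3 + 0}{3} = \frac{1}{3} \cdot 3 = 1$)
$A{\left(W \right)} = W + W^{2}$ ($A{\left(W \right)} = 1 W + W W = W + W^{2}$)
$3711 - \left(-34 + A{\left(-1 \right)} 25\right) = 3711 - \left(-34 + - (1 - 1) 25\right) = 3711 - \left(-34 + \left(-1\right) 0 \cdot 25\right) = 3711 - \left(-34 + 0 \cdot 25\right) = 3711 - \left(-34 + 0\right) = 3711 - -34 = 3711 + 34 = 3745$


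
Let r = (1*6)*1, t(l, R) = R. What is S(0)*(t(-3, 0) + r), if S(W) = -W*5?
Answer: 0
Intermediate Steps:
S(W) = -5*W
r = 6 (r = 6*1 = 6)
S(0)*(t(-3, 0) + r) = (-5*0)*(0 + 6) = 0*6 = 0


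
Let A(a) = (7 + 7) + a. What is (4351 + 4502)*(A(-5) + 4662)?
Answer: 41352363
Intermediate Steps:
A(a) = 14 + a
(4351 + 4502)*(A(-5) + 4662) = (4351 + 4502)*((14 - 5) + 4662) = 8853*(9 + 4662) = 8853*4671 = 41352363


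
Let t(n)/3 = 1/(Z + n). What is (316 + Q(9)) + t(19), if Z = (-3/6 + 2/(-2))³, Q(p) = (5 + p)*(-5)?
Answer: 30774/125 ≈ 246.19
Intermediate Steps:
Q(p) = -25 - 5*p
Z = -27/8 (Z = (-3*⅙ + 2*(-½))³ = (-½ - 1)³ = (-3/2)³ = -27/8 ≈ -3.3750)
t(n) = 3/(-27/8 + n)
(316 + Q(9)) + t(19) = (316 + (-25 - 5*9)) + 24/(-27 + 8*19) = (316 + (-25 - 45)) + 24/(-27 + 152) = (316 - 70) + 24/125 = 246 + 24*(1/125) = 246 + 24/125 = 30774/125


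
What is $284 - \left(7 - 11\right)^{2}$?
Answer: $268$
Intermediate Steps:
$284 - \left(7 - 11\right)^{2} = 284 - \left(-4\right)^{2} = 284 - 16 = 268$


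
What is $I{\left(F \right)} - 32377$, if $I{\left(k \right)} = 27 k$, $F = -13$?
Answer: $-32728$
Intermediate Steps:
$I{\left(F \right)} - 32377 = 27 \left(-13\right) - 32377 = -351 - 32377 = -32728$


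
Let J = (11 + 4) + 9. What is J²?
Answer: 576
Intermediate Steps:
J = 24 (J = 15 + 9 = 24)
J² = 24² = 576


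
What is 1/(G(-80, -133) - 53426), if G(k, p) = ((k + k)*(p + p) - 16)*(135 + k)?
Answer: 1/2286494 ≈ 4.3735e-7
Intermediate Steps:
G(k, p) = (-16 + 4*k*p)*(135 + k) (G(k, p) = ((2*k)*(2*p) - 16)*(135 + k) = (4*k*p - 16)*(135 + k) = (-16 + 4*k*p)*(135 + k))
1/(G(-80, -133) - 53426) = 1/((-2160 - 16*(-80) + 4*(-133)*(-80)² + 540*(-80)*(-133)) - 53426) = 1/((-2160 + 1280 + 4*(-133)*6400 + 5745600) - 53426) = 1/((-2160 + 1280 - 3404800 + 5745600) - 53426) = 1/(2339920 - 53426) = 1/2286494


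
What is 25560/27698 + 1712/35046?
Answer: 21436244/22061457 ≈ 0.97166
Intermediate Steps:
25560/27698 + 1712/35046 = 25560*(1/27698) + 1712*(1/35046) = 12780/13849 + 856/17523 = 21436244/22061457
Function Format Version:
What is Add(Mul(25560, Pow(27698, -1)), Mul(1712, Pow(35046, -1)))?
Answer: Rational(21436244, 22061457) ≈ 0.97166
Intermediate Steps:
Add(Mul(25560, Pow(27698, -1)), Mul(1712, Pow(35046, -1))) = Add(Mul(25560, Rational(1, 27698)), Mul(1712, Rational(1, 35046))) = Add(Rational(12780, 13849), Rational(856, 17523)) = Rational(21436244, 22061457)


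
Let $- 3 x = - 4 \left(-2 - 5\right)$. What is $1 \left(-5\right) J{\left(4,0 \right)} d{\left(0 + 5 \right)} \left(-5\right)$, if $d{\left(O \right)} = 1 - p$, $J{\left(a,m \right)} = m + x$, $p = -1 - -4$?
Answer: $\frac{1400}{3} \approx 466.67$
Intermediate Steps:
$p = 3$ ($p = -1 + 4 = 3$)
$x = - \frac{28}{3}$ ($x = - \frac{\left(-4\right) \left(-2 - 5\right)}{3} = - \frac{\left(-4\right) \left(-7\right)}{3} = \left(- \frac{1}{3}\right) 28 = - \frac{28}{3} \approx -9.3333$)
$J{\left(a,m \right)} = - \frac{28}{3} + m$ ($J{\left(a,m \right)} = m - \frac{28}{3} = - \frac{28}{3} + m$)
$d{\left(O \right)} = -2$ ($d{\left(O \right)} = 1 - 3 = -2$)
$1 \left(-5\right) J{\left(4,0 \right)} d{\left(0 + 5 \right)} \left(-5\right) = 1 \left(-5\right) \left(- \frac{28}{3} + 0\right) \left(-2\right) \left(-5\right) = \left(-5\right) \left(- \frac{28}{3}\right) \left(-2\right) \left(-5\right) = \frac{140}{3} \left(-2\right) \left(-5\right) = \left(- \frac{280}{3}\right) \left(-5\right) = \frac{1400}{3}$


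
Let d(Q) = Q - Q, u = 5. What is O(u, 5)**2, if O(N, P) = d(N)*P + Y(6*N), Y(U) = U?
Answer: 900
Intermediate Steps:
d(Q) = 0
O(N, P) = 6*N (O(N, P) = 0*P + 6*N = 0 + 6*N = 6*N)
O(u, 5)**2 = (6*5)**2 = 30**2 = 900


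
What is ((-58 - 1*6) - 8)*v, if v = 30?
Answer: -2160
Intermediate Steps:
((-58 - 1*6) - 8)*v = ((-58 - 1*6) - 8)*30 = ((-58 - 6) - 8)*30 = (-64 - 8)*30 = -72*30 = -2160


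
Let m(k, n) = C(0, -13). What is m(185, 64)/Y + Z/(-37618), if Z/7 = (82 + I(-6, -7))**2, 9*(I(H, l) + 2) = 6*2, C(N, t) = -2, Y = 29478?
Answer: -146258245/118811079 ≈ -1.2310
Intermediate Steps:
I(H, l) = -2/3 (I(H, l) = -2 + (6*2)/9 = -2 + (1/9)*12 = -2 + 4/3 = -2/3)
Z = 416752/9 (Z = 7*(82 - 2/3)**2 = 7*(244/3)**2 = 7*(59536/9) = 416752/9 ≈ 46306.)
m(k, n) = -2
m(185, 64)/Y + Z/(-37618) = -2/29478 + (416752/9)/(-37618) = -2*1/29478 + (416752/9)*(-1/37618) = -1/14739 - 29768/24183 = -146258245/118811079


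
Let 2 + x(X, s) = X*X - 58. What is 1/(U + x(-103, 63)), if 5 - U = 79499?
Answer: -1/68945 ≈ -1.4504e-5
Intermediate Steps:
x(X, s) = -60 + X² (x(X, s) = -2 + (X*X - 58) = -2 + (X² - 58) = -2 + (-58 + X²) = -60 + X²)
U = -79494 (U = 5 - 1*79499 = 5 - 79499 = -79494)
1/(U + x(-103, 63)) = 1/(-79494 + (-60 + (-103)²)) = 1/(-79494 + (-60 + 10609)) = 1/(-79494 + 10549) = 1/(-68945) = -1/68945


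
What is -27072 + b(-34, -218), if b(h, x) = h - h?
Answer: -27072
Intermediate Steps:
b(h, x) = 0
-27072 + b(-34, -218) = -27072 + 0 = -27072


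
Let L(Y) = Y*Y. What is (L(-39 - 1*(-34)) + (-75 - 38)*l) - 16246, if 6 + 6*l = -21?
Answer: -31425/2 ≈ -15713.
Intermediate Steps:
l = -9/2 (l = -1 + (⅙)*(-21) = -1 - 7/2 = -9/2 ≈ -4.5000)
L(Y) = Y²
(L(-39 - 1*(-34)) + (-75 - 38)*l) - 16246 = ((-39 - 1*(-34))² + (-75 - 38)*(-9/2)) - 16246 = ((-39 + 34)² - 113*(-9/2)) - 16246 = ((-5)² + 1017/2) - 16246 = (25 + 1017/2) - 16246 = 1067/2 - 16246 = -31425/2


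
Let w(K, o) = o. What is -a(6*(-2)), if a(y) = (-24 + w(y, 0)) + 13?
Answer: 11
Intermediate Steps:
a(y) = -11 (a(y) = (-24 + 0) + 13 = -24 + 13 = -11)
-a(6*(-2)) = -1*(-11) = 11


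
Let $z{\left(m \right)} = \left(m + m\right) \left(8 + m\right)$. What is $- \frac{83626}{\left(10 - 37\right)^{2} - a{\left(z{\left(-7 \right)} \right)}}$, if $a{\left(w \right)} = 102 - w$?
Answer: $- \frac{83626}{613} \approx -136.42$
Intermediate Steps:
$z{\left(m \right)} = 2 m \left(8 + m\right)$
$- \frac{83626}{\left(10 - 37\right)^{2} - a{\left(z{\left(-7 \right)} \right)}} = - \frac{83626}{\left(10 - 37\right)^{2} - \left(102 - 2 \left(-7\right) \left(8 - 7\right)\right)} = - \frac{83626}{\left(-27\right)^{2} - \left(102 - 2 \left(-7\right) 1\right)} = - \frac{83626}{729 - \left(102 - -14\right)} = - \frac{83626}{729 - \left(102 + 14\right)} = - \frac{83626}{729 - 116} = - \frac{83626}{613}$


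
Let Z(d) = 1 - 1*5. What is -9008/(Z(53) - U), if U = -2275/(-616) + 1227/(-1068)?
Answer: 70550656/51255 ≈ 1376.5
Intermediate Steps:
Z(d) = -4 (Z(d) = 1 - 5 = -4)
U = 19927/7832 (U = -2275*(-1/616) + 1227*(-1/1068) = 325/88 - 409/356 = 19927/7832 ≈ 2.5443)
-9008/(Z(53) - U) = -9008/(-4 - 1*19927/7832) = -9008/(-4 - 19927/7832) = -9008/(-51255/7832) = -9008*(-7832/51255) = 70550656/51255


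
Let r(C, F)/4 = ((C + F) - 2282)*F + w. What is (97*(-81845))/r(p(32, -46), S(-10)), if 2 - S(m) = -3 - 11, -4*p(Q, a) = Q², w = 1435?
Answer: 7938965/155668 ≈ 50.999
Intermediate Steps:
p(Q, a) = -Q²/4
S(m) = 16 (S(m) = 2 - (-3 - 11) = 2 - 1*(-14) = 2 + 14 = 16)
r(C, F) = 5740 + 4*F*(-2282 + C + F) (r(C, F) = 4*(((C + F) - 2282)*F + 1435) = 4*((-2282 + C + F)*F + 1435) = 4*(F*(-2282 + C + F) + 1435) = 4*(1435 + F*(-2282 + C + F)) = 5740 + 4*F*(-2282 + C + F))
(97*(-81845))/r(p(32, -46), S(-10)) = (97*(-81845))/(5740 - 9128*16 + 4*16² + 4*(-¼*32²)*16) = -7938965/(5740 - 146048 + 4*256 + 4*(-¼*1024)*16) = -7938965/(5740 - 146048 + 1024 + 4*(-256)*16) = -7938965/(5740 - 146048 + 1024 - 16384) = -7938965/(-155668) = -7938965*(-1/155668) = 7938965/155668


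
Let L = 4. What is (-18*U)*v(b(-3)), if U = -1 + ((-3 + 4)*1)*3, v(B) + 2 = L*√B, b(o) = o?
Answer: 72 - 144*I*√3 ≈ 72.0 - 249.42*I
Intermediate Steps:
v(B) = -2 + 4*√B
U = 2 (U = -1 + (1*1)*3 = -1 + 1*3 = -1 + 3 = 2)
(-18*U)*v(b(-3)) = (-18*2)*(-2 + 4*√(-3)) = -36*(-2 + 4*(I*√3)) = -36*(-2 + 4*I*√3) = 72 - 144*I*√3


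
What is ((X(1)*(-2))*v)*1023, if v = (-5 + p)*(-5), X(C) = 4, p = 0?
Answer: -204600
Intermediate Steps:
v = 25 (v = (-5 + 0)*(-5) = -5*(-5) = 25)
((X(1)*(-2))*v)*1023 = ((4*(-2))*25)*1023 = -8*25*1023 = -200*1023 = -204600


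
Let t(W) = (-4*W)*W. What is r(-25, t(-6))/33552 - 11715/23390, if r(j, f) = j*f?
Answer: -428969/1089974 ≈ -0.39356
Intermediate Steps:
t(W) = -4*W²
r(j, f) = f*j
r(-25, t(-6))/33552 - 11715/23390 = (-4*(-6)²*(-25))/33552 - 11715/23390 = (-4*36*(-25))*(1/33552) - 11715*1/23390 = -144*(-25)*(1/33552) - 2343/4678 = 3600*(1/33552) - 2343/4678 = 25/233 - 2343/4678 = -428969/1089974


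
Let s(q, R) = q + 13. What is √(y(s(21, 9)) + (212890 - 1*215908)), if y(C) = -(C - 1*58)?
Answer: I*√2994 ≈ 54.717*I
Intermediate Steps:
s(q, R) = 13 + q
y(C) = 58 - C (y(C) = -(C - 58) = -(-58 + C) = 58 - C)
√(y(s(21, 9)) + (212890 - 1*215908)) = √((58 - (13 + 21)) + (212890 - 1*215908)) = √((58 - 1*34) + (212890 - 215908)) = √((58 - 34) - 3018) = √(24 - 3018) = √(-2994) = I*√2994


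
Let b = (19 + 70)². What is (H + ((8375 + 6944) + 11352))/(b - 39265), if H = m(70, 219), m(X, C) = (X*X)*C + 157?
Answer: -137491/3918 ≈ -35.092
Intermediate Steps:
m(X, C) = 157 + C*X² (m(X, C) = X²*C + 157 = C*X² + 157 = 157 + C*X²)
b = 7921 (b = 89² = 7921)
H = 1073257 (H = 157 + 219*70² = 157 + 219*4900 = 157 + 1073100 = 1073257)
(H + ((8375 + 6944) + 11352))/(b - 39265) = (1073257 + ((8375 + 6944) + 11352))/(7921 - 39265) = (1073257 + (15319 + 11352))/(-31344) = (1073257 + 26671)*(-1/31344) = 1099928*(-1/31344) = -137491/3918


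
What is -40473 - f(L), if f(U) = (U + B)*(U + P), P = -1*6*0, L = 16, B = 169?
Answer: -43433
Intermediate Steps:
P = 0 (P = -6*0 = 0)
f(U) = U*(169 + U) (f(U) = (U + 169)*(U + 0) = (169 + U)*U = U*(169 + U))
-40473 - f(L) = -40473 - 16*(169 + 16) = -40473 - 16*185 = -40473 - 1*2960 = -40473 - 2960 = -43433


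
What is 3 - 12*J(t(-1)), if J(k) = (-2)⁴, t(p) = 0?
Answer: -189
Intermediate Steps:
J(k) = 16
3 - 12*J(t(-1)) = 3 - 12*16 = 3 - 192 = -189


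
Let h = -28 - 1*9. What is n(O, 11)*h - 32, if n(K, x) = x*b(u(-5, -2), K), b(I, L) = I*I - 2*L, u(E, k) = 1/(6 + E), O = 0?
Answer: -439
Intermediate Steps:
h = -37 (h = -28 - 9 = -37)
b(I, L) = I² - 2*L
n(K, x) = x*(1 - 2*K) (n(K, x) = x*((1/(6 - 5))² - 2*K) = x*((1/1)² - 2*K) = x*(1² - 2*K) = x*(1 - 2*K))
n(O, 11)*h - 32 = (11*(1 - 2*0))*(-37) - 32 = (11*(1 + 0))*(-37) - 32 = (11*1)*(-37) - 32 = 11*(-37) - 32 = -407 - 32 = -439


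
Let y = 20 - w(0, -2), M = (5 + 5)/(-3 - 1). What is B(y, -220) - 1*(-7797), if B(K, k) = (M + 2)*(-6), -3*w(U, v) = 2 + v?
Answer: 7800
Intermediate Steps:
M = -5/2 (M = 10/(-4) = 10*(-¼) = -5/2 ≈ -2.5000)
w(U, v) = -⅔ - v/3 (w(U, v) = -(2 + v)/3 = -⅔ - v/3)
y = 20 (y = 20 - (-⅔ - ⅓*(-2)) = 20 - (-⅔ + ⅔) = 20 - 1*0 = 20 + 0 = 20)
B(K, k) = 3 (B(K, k) = (-5/2 + 2)*(-6) = -½*(-6) = 3)
B(y, -220) - 1*(-7797) = 3 - 1*(-7797) = 3 + 7797 = 7800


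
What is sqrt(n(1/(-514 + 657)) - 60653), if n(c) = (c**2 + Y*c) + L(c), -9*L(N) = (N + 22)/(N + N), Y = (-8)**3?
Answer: 7*I*sqrt(913916262)/858 ≈ 246.64*I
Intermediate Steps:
Y = -512
L(N) = -(22 + N)/(18*N) (L(N) = -(N + 22)/(9*(N + N)) = -(22 + N)/(9*(2*N)) = -(22 + N)*1/(2*N)/9 = -(22 + N)/(18*N))
n(c) = c**2 - 512*c + (-22 - c)/(18*c) (n(c) = (c**2 - 512*c) + (-22 - c)/(18*c) = c**2 - 512*c + (-22 - c)/(18*c))
sqrt(n(1/(-514 + 657)) - 60653) = sqrt((-22 - 1/(-514 + 657) + 18*(1/(-514 + 657))**2*(-512 + 1/(-514 + 657)))/(18*(1/(-514 + 657))) - 60653) = sqrt((-22 - 1/143 + 18*(1/143)**2*(-512 + 1/143))/(18*(1/143)) - 60653) = sqrt((-22 - 1*1/143 + 18*(1/143)**2*(-512 + 1/143))/(18*(1/143)) - 60653) = sqrt((1/18)*143*(-22 - 1/143 + 18*(1/20449)*(-73215/143)) - 60653) = sqrt((1/18)*143*(-22 - 1/143 - 1317870/2924207) - 60653) = sqrt((1/18)*143*(-65670873/2924207) - 60653) = sqrt(-21890291/122694 - 60653) = sqrt(-7463649473/122694) = 7*I*sqrt(913916262)/858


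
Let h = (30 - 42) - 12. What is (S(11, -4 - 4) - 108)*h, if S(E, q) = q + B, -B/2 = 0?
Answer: 2784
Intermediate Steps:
B = 0 (B = -2*0 = 0)
h = -24 (h = -12 - 12 = -24)
S(E, q) = q (S(E, q) = q + 0 = q)
(S(11, -4 - 4) - 108)*h = ((-4 - 4) - 108)*(-24) = (-8 - 108)*(-24) = -116*(-24) = 2784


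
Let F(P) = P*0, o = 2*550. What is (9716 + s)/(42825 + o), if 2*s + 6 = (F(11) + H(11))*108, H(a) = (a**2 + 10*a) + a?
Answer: 22781/43925 ≈ 0.51863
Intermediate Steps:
o = 1100
H(a) = a**2 + 11*a
F(P) = 0
s = 13065 (s = -3 + ((0 + 11*(11 + 11))*108)/2 = -3 + ((0 + 11*22)*108)/2 = -3 + ((0 + 242)*108)/2 = -3 + (242*108)/2 = -3 + (1/2)*26136 = -3 + 13068 = 13065)
(9716 + s)/(42825 + o) = (9716 + 13065)/(42825 + 1100) = 22781/43925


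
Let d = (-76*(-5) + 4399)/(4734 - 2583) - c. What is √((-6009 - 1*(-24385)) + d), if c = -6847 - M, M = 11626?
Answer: √2104978638/239 ≈ 191.97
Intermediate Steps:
c = -18473 (c = -6847 - 1*11626 = -6847 - 11626 = -18473)
d = 4415578/239 (d = (-76*(-5) + 4399)/(4734 - 2583) - 1*(-18473) = (380 + 4399)/2151 + 18473 = 4779*(1/2151) + 18473 = 531/239 + 18473 = 4415578/239 ≈ 18475.)
√((-6009 - 1*(-24385)) + d) = √((-6009 - 1*(-24385)) + 4415578/239) = √((-6009 + 24385) + 4415578/239) = √(18376 + 4415578/239) = √(8807442/239) = √2104978638/239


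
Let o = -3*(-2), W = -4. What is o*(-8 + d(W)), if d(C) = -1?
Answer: -54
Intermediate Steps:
o = 6
o*(-8 + d(W)) = 6*(-8 - 1) = 6*(-9) = -54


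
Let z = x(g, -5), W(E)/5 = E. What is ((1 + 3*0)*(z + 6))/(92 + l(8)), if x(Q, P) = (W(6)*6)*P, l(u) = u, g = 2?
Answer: -447/50 ≈ -8.9400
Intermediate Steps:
W(E) = 5*E
x(Q, P) = 180*P (x(Q, P) = ((5*6)*6)*P = (30*6)*P = 180*P)
z = -900 (z = 180*(-5) = -900)
((1 + 3*0)*(z + 6))/(92 + l(8)) = ((1 + 3*0)*(-900 + 6))/(92 + 8) = ((1 + 0)*(-894))/100 = (1*(-894))/100 = (1/100)*(-894) = -447/50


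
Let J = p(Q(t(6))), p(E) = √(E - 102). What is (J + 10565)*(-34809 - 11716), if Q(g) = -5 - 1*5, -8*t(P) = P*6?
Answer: -491536625 - 186100*I*√7 ≈ -4.9154e+8 - 4.9237e+5*I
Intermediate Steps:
t(P) = -3*P/4 (t(P) = -P*6/8 = -3*P/4)
Q(g) = -10 (Q(g) = -5 - 5 = -10)
p(E) = √(-102 + E)
J = 4*I*√7 (J = √(-102 - 10) = √(-112) = 4*I*√7 ≈ 10.583*I)
(J + 10565)*(-34809 - 11716) = (4*I*√7 + 10565)*(-34809 - 11716) = (10565 + 4*I*√7)*(-46525) = -491536625 - 186100*I*√7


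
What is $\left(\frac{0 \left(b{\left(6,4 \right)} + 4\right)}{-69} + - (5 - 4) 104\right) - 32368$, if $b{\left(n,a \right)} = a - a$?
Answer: $-32472$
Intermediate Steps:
$b{\left(n,a \right)} = 0$
$\left(\frac{0 \left(b{\left(6,4 \right)} + 4\right)}{-69} + - (5 - 4) 104\right) - 32368 = \left(\frac{0 \left(0 + 4\right)}{-69} + - (5 - 4) 104\right) - 32368 = \left(0 \cdot 4 \left(- \frac{1}{69}\right) + \left(-1\right) 1 \cdot 104\right) - 32368 = \left(0 \left(- \frac{1}{69}\right) - 104\right) - 32368 = \left(0 - 104\right) - 32368 = -104 - 32368 = -32472$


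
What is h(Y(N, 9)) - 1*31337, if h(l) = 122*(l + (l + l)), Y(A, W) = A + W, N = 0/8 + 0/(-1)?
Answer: -28043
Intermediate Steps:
N = 0 (N = 0*(⅛) + 0*(-1) = 0 + 0 = 0)
h(l) = 366*l (h(l) = 122*(l + 2*l) = 122*(3*l) = 366*l)
h(Y(N, 9)) - 1*31337 = 366*(0 + 9) - 1*31337 = 366*9 - 31337 = 3294 - 31337 = -28043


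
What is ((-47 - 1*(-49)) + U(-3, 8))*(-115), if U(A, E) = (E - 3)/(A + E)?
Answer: -345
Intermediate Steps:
U(A, E) = (-3 + E)/(A + E)
((-47 - 1*(-49)) + U(-3, 8))*(-115) = ((-47 - 1*(-49)) + (-3 + 8)/(-3 + 8))*(-115) = ((-47 + 49) + 5/5)*(-115) = (2 + (⅕)*5)*(-115) = (2 + 1)*(-115) = 3*(-115) = -345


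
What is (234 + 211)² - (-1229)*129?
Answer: 356566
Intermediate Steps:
(234 + 211)² - (-1229)*129 = 445² - 1*(-158541) = 198025 + 158541 = 356566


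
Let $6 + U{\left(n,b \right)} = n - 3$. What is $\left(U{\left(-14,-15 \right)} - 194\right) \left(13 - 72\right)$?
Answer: $12803$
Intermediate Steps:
$U{\left(n,b \right)} = -9 + n$ ($U{\left(n,b \right)} = -6 + \left(n - 3\right) = -6 + \left(-3 + n\right) = -9 + n$)
$\left(U{\left(-14,-15 \right)} - 194\right) \left(13 - 72\right) = \left(\left(-9 - 14\right) - 194\right) \left(13 - 72\right) = \left(-23 - 194\right) \left(-59\right) = \left(-217\right) \left(-59\right) = 12803$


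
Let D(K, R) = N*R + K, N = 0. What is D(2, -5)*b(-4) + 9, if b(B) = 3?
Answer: 15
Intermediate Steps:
D(K, R) = K (D(K, R) = 0*R + K = 0 + K = K)
D(2, -5)*b(-4) + 9 = 2*3 + 9 = 6 + 9 = 15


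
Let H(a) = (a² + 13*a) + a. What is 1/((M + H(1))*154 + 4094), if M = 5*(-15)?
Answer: -1/5146 ≈ -0.00019433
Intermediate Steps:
H(a) = a² + 14*a
M = -75
1/((M + H(1))*154 + 4094) = 1/((-75 + 1*(14 + 1))*154 + 4094) = 1/((-75 + 1*15)*154 + 4094) = 1/((-75 + 15)*154 + 4094) = 1/(-60*154 + 4094) = 1/(-9240 + 4094) = 1/(-5146) = -1/5146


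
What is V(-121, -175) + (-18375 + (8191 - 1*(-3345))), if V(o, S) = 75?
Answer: -6764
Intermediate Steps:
V(-121, -175) + (-18375 + (8191 - 1*(-3345))) = 75 + (-18375 + (8191 - 1*(-3345))) = 75 + (-18375 + (8191 + 3345)) = 75 + (-18375 + 11536) = 75 - 6839 = -6764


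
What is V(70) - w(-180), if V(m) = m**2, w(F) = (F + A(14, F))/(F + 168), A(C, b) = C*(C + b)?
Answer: 14074/3 ≈ 4691.3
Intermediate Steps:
w(F) = (196 + 15*F)/(168 + F) (w(F) = (F + 14*(14 + F))/(F + 168) = (F + (196 + 14*F))/(168 + F) = (196 + 15*F)/(168 + F))
V(70) - w(-180) = 70**2 - (196 + 15*(-180))/(168 - 180) = 4900 - (196 - 2700)/(-12) = 4900 - (-1)*(-2504)/12 = 4900 - 1*626/3 = 4900 - 626/3 = 14074/3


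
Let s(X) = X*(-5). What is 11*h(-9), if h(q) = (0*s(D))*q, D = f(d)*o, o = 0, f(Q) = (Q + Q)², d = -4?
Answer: 0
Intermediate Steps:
f(Q) = 4*Q² (f(Q) = (2*Q)² = 4*Q²)
D = 0 (D = (4*(-4)²)*0 = (4*16)*0 = 64*0 = 0)
s(X) = -5*X
h(q) = 0 (h(q) = (0*(-5*0))*q = (0*0)*q = 0*q = 0)
11*h(-9) = 11*0 = 0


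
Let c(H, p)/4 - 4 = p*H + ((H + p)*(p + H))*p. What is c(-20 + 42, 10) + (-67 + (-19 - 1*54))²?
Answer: 61456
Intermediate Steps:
c(H, p) = 16 + 4*H*p + 4*p*(H + p)² (c(H, p) = 16 + 4*(p*H + ((H + p)*(p + H))*p) = 16 + 4*(H*p + ((H + p)*(H + p))*p) = 16 + 4*(H*p + (H + p)²*p) = 16 + 4*(H*p + p*(H + p)²) = 16 + (4*H*p + 4*p*(H + p)²) = 16 + 4*H*p + 4*p*(H + p)²)
c(-20 + 42, 10) + (-67 + (-19 - 1*54))² = (16 + 4*(-20 + 42)*10 + 4*10*((-20 + 42) + 10)²) + (-67 + (-19 - 1*54))² = (16 + 4*22*10 + 4*10*(22 + 10)²) + (-67 + (-19 - 54))² = (16 + 880 + 4*10*32²) + (-67 - 73)² = (16 + 880 + 4*10*1024) + (-140)² = (16 + 880 + 40960) + 19600 = 41856 + 19600 = 61456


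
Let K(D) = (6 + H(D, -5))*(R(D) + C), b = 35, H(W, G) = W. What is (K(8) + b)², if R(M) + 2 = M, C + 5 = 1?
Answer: 3969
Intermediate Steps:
C = -4 (C = -5 + 1 = -4)
R(M) = -2 + M
K(D) = (-6 + D)*(6 + D) (K(D) = (6 + D)*((-2 + D) - 4) = (6 + D)*(-6 + D) = (-6 + D)*(6 + D))
(K(8) + b)² = ((-36 + 8²) + 35)² = ((-36 + 64) + 35)² = (28 + 35)² = 63² = 3969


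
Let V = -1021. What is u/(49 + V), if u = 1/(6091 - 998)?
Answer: -1/4950396 ≈ -2.0200e-7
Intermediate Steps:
u = 1/5093 ≈ 0.00019635
u/(49 + V) = (1/5093)/(49 - 1021) = (1/5093)/(-972) = -1/972*1/5093 = -1/4950396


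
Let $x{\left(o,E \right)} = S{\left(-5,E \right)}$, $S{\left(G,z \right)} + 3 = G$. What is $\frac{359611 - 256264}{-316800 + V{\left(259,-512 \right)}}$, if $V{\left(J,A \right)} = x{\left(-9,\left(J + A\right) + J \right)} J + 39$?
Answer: $- \frac{103347}{318833} \approx -0.32414$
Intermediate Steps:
$S{\left(G,z \right)} = -3 + G$
$x{\left(o,E \right)} = -8$ ($x{\left(o,E \right)} = -3 - 5 = -8$)
$V{\left(J,A \right)} = 39 - 8 J$ ($V{\left(J,A \right)} = - 8 J + 39 = 39 - 8 J$)
$\frac{359611 - 256264}{-316800 + V{\left(259,-512 \right)}} = \frac{359611 - 256264}{-316800 + \left(39 - 2072\right)} = \frac{103347}{-316800 + \left(39 - 2072\right)} = \frac{103347}{-316800 - 2033} = \frac{103347}{-318833} = 103347 \left(- \frac{1}{318833}\right) = - \frac{103347}{318833}$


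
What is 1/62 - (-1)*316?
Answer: 19593/62 ≈ 316.02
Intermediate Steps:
1/62 - (-1)*316 = 1/62 - 1*(-316) = 1/62 + 316 = 19593/62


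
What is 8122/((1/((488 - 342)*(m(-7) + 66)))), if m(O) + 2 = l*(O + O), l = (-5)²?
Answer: -339142232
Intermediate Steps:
l = 25
m(O) = -2 + 50*O (m(O) = -2 + 25*(O + O) = -2 + 25*(2*O) = -2 + 50*O)
8122/((1/((488 - 342)*(m(-7) + 66)))) = 8122/((1/((488 - 342)*((-2 + 50*(-7)) + 66)))) = 8122/((1/(146*((-2 - 350) + 66)))) = 8122/((1/(146*(-352 + 66)))) = 8122/(((1/146)/(-286))) = 8122/(((1/146)*(-1/286))) = 8122/(-1/41756) = 8122*(-41756) = -339142232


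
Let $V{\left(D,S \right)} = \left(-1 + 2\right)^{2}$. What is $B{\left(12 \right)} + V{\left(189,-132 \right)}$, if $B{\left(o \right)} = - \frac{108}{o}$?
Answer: $-8$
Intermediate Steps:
$V{\left(D,S \right)} = 1$ ($V{\left(D,S \right)} = 1^{2} = 1$)
$B{\left(12 \right)} + V{\left(189,-132 \right)} = - \frac{108}{12} + 1 = \left(-108\right) \frac{1}{12} + 1 = -9 + 1 = -8$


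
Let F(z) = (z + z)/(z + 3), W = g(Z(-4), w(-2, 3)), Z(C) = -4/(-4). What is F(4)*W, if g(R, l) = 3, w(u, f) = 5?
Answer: 24/7 ≈ 3.4286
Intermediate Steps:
Z(C) = 1 (Z(C) = -4*(-¼) = 1)
W = 3
F(z) = 2*z/(3 + z) (F(z) = (2*z)/(3 + z) = 2*z/(3 + z))
F(4)*W = (2*4/(3 + 4))*3 = (2*4/7)*3 = (2*4*(⅐))*3 = (8/7)*3 = 24/7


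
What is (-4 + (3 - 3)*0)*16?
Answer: -64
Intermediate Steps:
(-4 + (3 - 3)*0)*16 = (-4 + 0*0)*16 = (-4 + 0)*16 = -4*16 = -64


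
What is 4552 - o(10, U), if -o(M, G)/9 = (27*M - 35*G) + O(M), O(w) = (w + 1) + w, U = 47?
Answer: -7634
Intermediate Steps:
O(w) = 1 + 2*w (O(w) = (1 + w) + w = 1 + 2*w)
o(M, G) = -9 - 261*M + 315*G (o(M, G) = -9*((27*M - 35*G) + (1 + 2*M)) = -9*((-35*G + 27*M) + (1 + 2*M)) = -9*(1 - 35*G + 29*M) = -9 - 261*M + 315*G)
4552 - o(10, U) = 4552 - (-9 - 261*10 + 315*47) = 4552 - (-9 - 2610 + 14805) = 4552 - 1*12186 = 4552 - 12186 = -7634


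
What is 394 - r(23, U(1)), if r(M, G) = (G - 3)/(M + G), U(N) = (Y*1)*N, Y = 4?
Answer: 10637/27 ≈ 393.96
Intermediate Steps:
U(N) = 4*N (U(N) = (4*1)*N = 4*N)
r(M, G) = (-3 + G)/(G + M)
394 - r(23, U(1)) = 394 - (-3 + 4*1)/(4*1 + 23) = 394 - (-3 + 4)/(4 + 23) = 394 - 1/27 = 10637/27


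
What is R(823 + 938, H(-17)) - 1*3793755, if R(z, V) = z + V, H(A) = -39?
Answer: -3792033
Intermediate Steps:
R(z, V) = V + z
R(823 + 938, H(-17)) - 1*3793755 = (-39 + (823 + 938)) - 1*3793755 = (-39 + 1761) - 3793755 = 1722 - 3793755 = -3792033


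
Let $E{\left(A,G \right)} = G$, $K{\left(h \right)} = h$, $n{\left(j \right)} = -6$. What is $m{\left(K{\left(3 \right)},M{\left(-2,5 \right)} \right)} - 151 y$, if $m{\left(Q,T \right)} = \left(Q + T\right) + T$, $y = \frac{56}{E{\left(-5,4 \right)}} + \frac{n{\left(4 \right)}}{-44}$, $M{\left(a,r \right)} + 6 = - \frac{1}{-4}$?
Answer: $- \frac{23574}{11} \approx -2143.1$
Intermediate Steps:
$M{\left(a,r \right)} = - \frac{23}{4}$ ($M{\left(a,r \right)} = -6 - \frac{1}{-4} = -6 - - \frac{1}{4} = -6 + \frac{1}{4} = - \frac{23}{4}$)
$y = \frac{311}{22}$ ($y = \frac{56}{4} - \frac{6}{-44} = 56 \cdot \frac{1}{4} - - \frac{3}{22} = 14 + \frac{3}{22} = \frac{311}{22} \approx 14.136$)
$m{\left(Q,T \right)} = Q + 2 T$
$m{\left(K{\left(3 \right)},M{\left(-2,5 \right)} \right)} - 151 y = \left(3 + 2 \left(- \frac{23}{4}\right)\right) - \frac{46961}{22} = \left(3 - \frac{23}{2}\right) - \frac{46961}{22} = - \frac{17}{2} - \frac{46961}{22} = - \frac{23574}{11}$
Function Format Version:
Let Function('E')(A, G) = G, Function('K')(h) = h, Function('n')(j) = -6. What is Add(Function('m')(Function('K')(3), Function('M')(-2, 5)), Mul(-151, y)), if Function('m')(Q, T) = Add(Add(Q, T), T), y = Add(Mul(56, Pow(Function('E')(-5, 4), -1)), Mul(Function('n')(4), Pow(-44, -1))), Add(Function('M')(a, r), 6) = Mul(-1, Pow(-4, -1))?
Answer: Rational(-23574, 11) ≈ -2143.1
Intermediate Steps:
Function('M')(a, r) = Rational(-23, 4) (Function('M')(a, r) = Add(-6, Mul(-1, Pow(-4, -1))) = Add(-6, Mul(-1, Rational(-1, 4))) = Add(-6, Rational(1, 4)) = Rational(-23, 4))
y = Rational(311, 22) (y = Add(Mul(56, Pow(4, -1)), Mul(-6, Pow(-44, -1))) = Add(Mul(56, Rational(1, 4)), Mul(-6, Rational(-1, 44))) = Add(14, Rational(3, 22)) = Rational(311, 22) ≈ 14.136)
Function('m')(Q, T) = Add(Q, Mul(2, T))
Add(Function('m')(Function('K')(3), Function('M')(-2, 5)), Mul(-151, y)) = Add(Add(3, Mul(2, Rational(-23, 4))), Mul(-151, Rational(311, 22))) = Add(Add(3, Rational(-23, 2)), Rational(-46961, 22)) = Add(Rational(-17, 2), Rational(-46961, 22)) = Rational(-23574, 11)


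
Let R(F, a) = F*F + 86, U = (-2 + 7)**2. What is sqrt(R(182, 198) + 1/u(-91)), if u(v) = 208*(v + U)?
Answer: sqrt(391168102182)/3432 ≈ 182.24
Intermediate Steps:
U = 25 (U = 5**2 = 25)
u(v) = 5200 + 208*v (u(v) = 208*(v + 25) = 208*(25 + v) = 5200 + 208*v)
R(F, a) = 86 + F**2 (R(F, a) = F**2 + 86 = 86 + F**2)
sqrt(R(182, 198) + 1/u(-91)) = sqrt((86 + 182**2) + 1/(5200 + 208*(-91))) = sqrt((86 + 33124) + 1/(5200 - 18928)) = sqrt(33210 + 1/(-13728)) = sqrt(33210 - 1/13728) = sqrt(455906879/13728) = sqrt(391168102182)/3432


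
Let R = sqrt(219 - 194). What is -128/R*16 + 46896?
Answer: 232432/5 ≈ 46486.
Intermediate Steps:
R = 5 (R = sqrt(25) = 5)
-128/R*16 + 46896 = -128/5*16 + 46896 = -2048/5 + 46896 = 232432/5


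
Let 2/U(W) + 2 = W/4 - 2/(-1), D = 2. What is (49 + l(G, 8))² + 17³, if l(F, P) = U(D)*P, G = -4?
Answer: 11474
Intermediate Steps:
U(W) = 8/W (U(W) = 2/(-2 + (W/4 - 2/(-1))) = 2/(-2 + (W*(¼) - 2*(-1))) = 2/(-2 + (W/4 + 2)) = 2/(-2 + (2 + W/4)) = 2/((W/4)) = 2*(4/W) = 8/W)
l(F, P) = 4*P (l(F, P) = (8/2)*P = (8*(½))*P = 4*P)
(49 + l(G, 8))² + 17³ = (49 + 4*8)² + 17³ = (49 + 32)² + 4913 = 81² + 4913 = 6561 + 4913 = 11474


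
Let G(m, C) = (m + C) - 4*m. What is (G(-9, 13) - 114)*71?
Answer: -5254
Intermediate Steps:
G(m, C) = C - 3*m (G(m, C) = (C + m) - 4*m = C - 3*m)
(G(-9, 13) - 114)*71 = ((13 - 3*(-9)) - 114)*71 = ((13 + 27) - 114)*71 = (40 - 114)*71 = -74*71 = -5254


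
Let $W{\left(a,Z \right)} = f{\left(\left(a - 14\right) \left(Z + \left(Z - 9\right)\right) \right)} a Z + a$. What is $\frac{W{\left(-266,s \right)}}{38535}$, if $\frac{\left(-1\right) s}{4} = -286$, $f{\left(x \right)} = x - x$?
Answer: $- \frac{38}{5505} \approx -0.0069028$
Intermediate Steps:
$f{\left(x \right)} = 0$
$s = 1144$ ($s = \left(-4\right) \left(-286\right) = 1144$)
$W{\left(a,Z \right)} = a$ ($W{\left(a,Z \right)} = 0 a Z + a = 0 Z + a = 0 + a = a$)
$\frac{W{\left(-266,s \right)}}{38535} = - \frac{266}{38535} = \left(-266\right) \frac{1}{38535} = - \frac{38}{5505}$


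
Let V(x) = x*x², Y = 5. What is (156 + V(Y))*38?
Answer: 10678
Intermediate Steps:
V(x) = x³
(156 + V(Y))*38 = (156 + 5³)*38 = (156 + 125)*38 = 281*38 = 10678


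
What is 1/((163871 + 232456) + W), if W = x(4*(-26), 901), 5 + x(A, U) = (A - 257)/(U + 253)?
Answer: 1154/457355227 ≈ 2.5232e-6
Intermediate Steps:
x(A, U) = -5 + (-257 + A)/(253 + U) (x(A, U) = -5 + (A - 257)/(U + 253) = -5 + (-257 + A)/(253 + U))
W = -6131/1154 (W = (-1522 + 4*(-26) - 5*901)/(253 + 901) = (-1522 - 104 - 4505)/1154 = (1/1154)*(-6131) = -6131/1154 ≈ -5.3128)
1/((163871 + 232456) + W) = 1/((163871 + 232456) - 6131/1154) = 1/(396327 - 6131/1154) = 1/(457355227/1154) = 1154/457355227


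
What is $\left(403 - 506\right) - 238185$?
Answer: $-238288$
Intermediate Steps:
$\left(403 - 506\right) - 238185 = -103 - 238185 = -238288$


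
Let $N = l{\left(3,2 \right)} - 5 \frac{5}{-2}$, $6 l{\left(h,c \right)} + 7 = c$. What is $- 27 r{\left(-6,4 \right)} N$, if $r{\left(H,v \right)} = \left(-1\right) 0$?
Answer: $0$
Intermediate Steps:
$l{\left(h,c \right)} = - \frac{7}{6} + \frac{c}{6}$
$r{\left(H,v \right)} = 0$
$N = \frac{35}{3}$ ($N = \left(- \frac{7}{6} + \frac{1}{6} \cdot 2\right) - 5 \frac{5}{-2} = \left(- \frac{7}{6} + \frac{1}{3}\right) - 5 \cdot 5 \left(- \frac{1}{2}\right) = - \frac{5}{6} - - \frac{25}{2} = - \frac{5}{6} + \frac{25}{2} = \frac{35}{3} \approx 11.667$)
$- 27 r{\left(-6,4 \right)} N = \left(-27\right) 0 \cdot \frac{35}{3} = 0 \cdot \frac{35}{3} = 0$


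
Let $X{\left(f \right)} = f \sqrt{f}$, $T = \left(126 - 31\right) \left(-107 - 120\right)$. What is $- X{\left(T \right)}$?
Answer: $21565 i \sqrt{21565} \approx 3.1668 \cdot 10^{6} i$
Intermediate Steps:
$T = -21565$ ($T = 95 \left(-227\right) = -21565$)
$X{\left(f \right)} = f^{\frac{3}{2}}$
$- X{\left(T \right)} = - \left(-21565\right)^{\frac{3}{2}} = - \left(-21565\right) i \sqrt{21565} = 21565 i \sqrt{21565}$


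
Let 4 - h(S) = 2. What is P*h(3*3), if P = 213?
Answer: 426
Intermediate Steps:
h(S) = 2 (h(S) = 4 - 1*2 = 4 - 2 = 2)
P*h(3*3) = 213*2 = 426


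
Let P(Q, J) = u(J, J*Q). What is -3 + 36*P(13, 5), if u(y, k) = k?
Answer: 2337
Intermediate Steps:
P(Q, J) = J*Q
-3 + 36*P(13, 5) = -3 + 36*(5*13) = -3 + 36*65 = -3 + 2340 = 2337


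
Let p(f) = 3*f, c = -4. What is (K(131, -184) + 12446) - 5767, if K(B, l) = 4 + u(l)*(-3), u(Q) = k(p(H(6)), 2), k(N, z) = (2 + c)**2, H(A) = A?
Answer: 6671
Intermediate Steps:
k(N, z) = 4 (k(N, z) = (2 - 4)**2 = (-2)**2 = 4)
u(Q) = 4
K(B, l) = -8 (K(B, l) = 4 + 4*(-3) = 4 - 12 = -8)
(K(131, -184) + 12446) - 5767 = (-8 + 12446) - 5767 = 12438 - 5767 = 6671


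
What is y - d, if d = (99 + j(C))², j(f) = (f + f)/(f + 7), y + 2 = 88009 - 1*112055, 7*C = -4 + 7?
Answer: -22897377/676 ≈ -33872.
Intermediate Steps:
C = 3/7 (C = (-4 + 7)/7 = (⅐)*3 = 3/7 ≈ 0.42857)
y = -24048 (y = -2 + (88009 - 1*112055) = -2 + (88009 - 112055) = -2 - 24046 = -24048)
j(f) = 2*f/(7 + f) (j(f) = (2*f)/(7 + f) = 2*f/(7 + f))
d = 6640929/676 (d = (99 + 2*(3/7)/(7 + 3/7))² = (99 + 2*(3/7)/(52/7))² = (99 + 2*(3/7)*(7/52))² = (99 + 3/26)² = (2577/26)² = 6640929/676 ≈ 9823.9)
y - d = -24048 - 1*6640929/676 = -24048 - 6640929/676 = -22897377/676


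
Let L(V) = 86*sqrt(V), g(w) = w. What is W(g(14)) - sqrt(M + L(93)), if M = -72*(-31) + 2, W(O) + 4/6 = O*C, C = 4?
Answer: 166/3 - sqrt(2234 + 86*sqrt(93)) ≈ -0.014241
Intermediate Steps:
W(O) = -2/3 + 4*O (W(O) = -2/3 + O*4 = -2/3 + 4*O)
M = 2234 (M = 2232 + 2 = 2234)
W(g(14)) - sqrt(M + L(93)) = (-2/3 + 4*14) - sqrt(2234 + 86*sqrt(93)) = (-2/3 + 56) - sqrt(2234 + 86*sqrt(93)) = 166/3 - sqrt(2234 + 86*sqrt(93))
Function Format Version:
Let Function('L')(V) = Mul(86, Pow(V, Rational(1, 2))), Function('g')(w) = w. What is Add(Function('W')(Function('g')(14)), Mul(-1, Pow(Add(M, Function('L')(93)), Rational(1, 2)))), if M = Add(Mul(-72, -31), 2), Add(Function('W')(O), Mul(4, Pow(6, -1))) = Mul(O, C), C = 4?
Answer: Add(Rational(166, 3), Mul(-1, Pow(Add(2234, Mul(86, Pow(93, Rational(1, 2)))), Rational(1, 2)))) ≈ -0.014241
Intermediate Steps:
Function('W')(O) = Add(Rational(-2, 3), Mul(4, O)) (Function('W')(O) = Add(Rational(-2, 3), Mul(O, 4)) = Add(Rational(-2, 3), Mul(4, O)))
M = 2234 (M = Add(2232, 2) = 2234)
Add(Function('W')(Function('g')(14)), Mul(-1, Pow(Add(M, Function('L')(93)), Rational(1, 2)))) = Add(Add(Rational(-2, 3), Mul(4, 14)), Mul(-1, Pow(Add(2234, Mul(86, Pow(93, Rational(1, 2)))), Rational(1, 2)))) = Add(Add(Rational(-2, 3), 56), Mul(-1, Pow(Add(2234, Mul(86, Pow(93, Rational(1, 2)))), Rational(1, 2)))) = Add(Rational(166, 3), Mul(-1, Pow(Add(2234, Mul(86, Pow(93, Rational(1, 2)))), Rational(1, 2))))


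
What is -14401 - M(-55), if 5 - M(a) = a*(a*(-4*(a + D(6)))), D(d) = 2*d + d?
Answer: 433294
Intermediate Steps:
D(d) = 3*d
M(a) = 5 - a²*(-72 - 4*a) (M(a) = 5 - a*a*(-4*(a + 3*6)) = 5 - a*a*(-4*(a + 18)) = 5 - a*a*(-4*(18 + a)) = 5 - a*a*(-72 - 4*a) = 5 - a²*(-72 - 4*a))
-14401 - M(-55) = -14401 - (5 + 4*(-55)³ + 72*(-55)²) = -14401 - (5 + 4*(-166375) + 72*3025) = -14401 - (5 - 665500 + 217800) = -14401 - 1*(-447695) = -14401 + 447695 = 433294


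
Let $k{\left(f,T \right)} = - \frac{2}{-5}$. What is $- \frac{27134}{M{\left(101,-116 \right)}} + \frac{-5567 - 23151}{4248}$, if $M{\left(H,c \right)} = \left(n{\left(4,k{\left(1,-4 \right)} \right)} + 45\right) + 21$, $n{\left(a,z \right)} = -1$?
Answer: $- \frac{58565951}{138060} \approx -424.21$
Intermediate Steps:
$k{\left(f,T \right)} = \frac{2}{5}$ ($k{\left(f,T \right)} = \left(-2\right) \left(- \frac{1}{5}\right) = \frac{2}{5}$)
$M{\left(H,c \right)} = 65$ ($M{\left(H,c \right)} = \left(-1 + 45\right) + 21 = 44 + 21 = 65$)
$- \frac{27134}{M{\left(101,-116 \right)}} + \frac{-5567 - 23151}{4248} = - \frac{27134}{65} + \frac{-5567 - 23151}{4248} = \left(-27134\right) \frac{1}{65} - \frac{14359}{2124} = - \frac{27134}{65} - \frac{14359}{2124} = - \frac{58565951}{138060}$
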